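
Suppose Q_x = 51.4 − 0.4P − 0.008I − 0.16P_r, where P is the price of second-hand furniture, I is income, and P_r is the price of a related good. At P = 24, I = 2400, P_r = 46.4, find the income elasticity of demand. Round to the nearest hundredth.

First evaluate Q_x: 51.4 − 0.4(24) − 0.008(2400) − 0.16(46.4) = 51.4 − 9.6 − 19.2 − 7.424 = 15.176.
∂Q_x/∂I = −0.008, so E_I = -0.008·(2400/15.176) ≈ -1.27.
E_I < 0: inferior good.

-1.27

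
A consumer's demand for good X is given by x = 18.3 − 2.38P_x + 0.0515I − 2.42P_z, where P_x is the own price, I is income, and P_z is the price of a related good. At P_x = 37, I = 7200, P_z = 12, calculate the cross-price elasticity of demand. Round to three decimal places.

Evaluating quantity at (P_x, I, P_z) gives x = 18.3 − 2.38(37) + 0.0515(7200) − 2.42(12) = 18.3 − 88.06 + 370.8 − 29.04 = 272.
∂x/∂P_z = −2.42, so E_xy = -2.42·(12/272) ≈ -0.107.
E_xy < 0: the goods are complements.

-0.107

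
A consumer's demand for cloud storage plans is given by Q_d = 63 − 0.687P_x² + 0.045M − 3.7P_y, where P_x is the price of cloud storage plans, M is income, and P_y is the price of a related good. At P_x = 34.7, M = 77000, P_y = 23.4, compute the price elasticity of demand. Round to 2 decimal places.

Substituting, Q_d = 63 − 0.687(34.7)² + 0.045(77000) − 3.7(23.4) = 63 − 827.2098 + 3465 − 86.58 = 2614.2102.
∂Q_d/∂P_x = −2·0.687·P_x = -47.6778, so E_p = -47.6778·(34.7/2614.2102) ≈ -0.63.
|E_p| < 1: demand is inelastic.

-0.63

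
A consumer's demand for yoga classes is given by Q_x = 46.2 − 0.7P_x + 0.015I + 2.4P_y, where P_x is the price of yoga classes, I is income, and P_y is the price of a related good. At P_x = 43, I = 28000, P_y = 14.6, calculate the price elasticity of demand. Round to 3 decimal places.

Evaluating quantity at (P_x, I, P_y) gives Q_x = 46.2 − 0.7(43) + 0.015(28000) + 2.4(14.6) = 46.2 − 30.1 + 420 + 35.04 = 471.14.
∂Q_x/∂P_x = −0.7, so E_p = (−0.7)·(43/471.14) ≈ -0.064.
|E_p| < 1: demand is inelastic.

-0.064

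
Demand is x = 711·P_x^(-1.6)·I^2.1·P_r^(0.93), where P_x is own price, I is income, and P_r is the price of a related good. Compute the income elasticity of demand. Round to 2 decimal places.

2.10

For a Cobb–Douglas (constant-elasticity) form x = A·I^α·…, the elasticity with respect to I equals the exponent α at every point.
Here the exponent on I is 2.1, so the income elasticity of demand is 2.10.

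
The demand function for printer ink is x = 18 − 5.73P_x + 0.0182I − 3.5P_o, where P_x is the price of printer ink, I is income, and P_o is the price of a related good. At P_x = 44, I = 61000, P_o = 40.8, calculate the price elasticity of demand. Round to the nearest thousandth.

-0.344

Evaluating quantity at (P_x, I, P_o) gives x = 18 − 5.73(44) + 0.0182(61000) − 3.5(40.8) = 18 − 252.12 + 1110.2 − 142.8 = 733.28.
∂x/∂P_x = −5.73, so E_p = (−5.73)·(44/733.28) ≈ -0.344.
|E_p| < 1: demand is inelastic.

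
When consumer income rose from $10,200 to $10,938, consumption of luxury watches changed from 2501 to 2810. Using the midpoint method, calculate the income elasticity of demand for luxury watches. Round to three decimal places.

%ΔQ = (2810 − 2501)/[(2501+2810)/2] = 309/2655.5 ≈ 0.1164.
%ΔY = (10,938 − 10,200)/[(10,200+10,938)/2] = 738/10569 ≈ 0.0698.
E_I = %ΔQ/%ΔY ≈ 1.666.
E_I > 1: normal good (luxury).

1.666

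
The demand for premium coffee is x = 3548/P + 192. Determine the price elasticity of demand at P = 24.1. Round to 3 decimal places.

At P = 24.1, x = 339.2199.
dx/dP = −3548/P² = −6.1087.
Point elasticity E = (dx/dP)·(P/x) = -6.1087 × 24.1/339.2199 ≈ -0.434.
|E| < 1, so demand is inelastic at this price.

-0.434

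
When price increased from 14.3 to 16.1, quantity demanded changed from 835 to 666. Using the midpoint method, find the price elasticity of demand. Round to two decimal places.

%Δq = (666 − 835)/[(835 + 666)/2] = -169/750.5 ≈ -0.2252.
%ΔP = (16.1 − 14.3)/[(14.3 + 16.1)/2] = 1.8/15.2 ≈ 0.1184.
Arc elasticity E = %Δq/%ΔP ≈ -0.2252/0.1184 ≈ -1.90.
|E| > 1: demand is elastic over this range.

-1.90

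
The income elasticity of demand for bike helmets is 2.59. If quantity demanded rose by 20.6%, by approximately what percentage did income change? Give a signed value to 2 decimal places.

7.95

%ΔQ ≈ E × %ΔI ⇒ %ΔI = %ΔQ / E = (20.6%)/(2.59) ≈ 7.95%.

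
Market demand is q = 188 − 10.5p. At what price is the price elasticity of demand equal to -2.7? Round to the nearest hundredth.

13.07

Set −bp/(a − bp) = −2.7 ⇒ bp = 2.7(a − bp) ⇒ bp(1+2.7) = 2.7·a.
p = 2.7·188/(10.5·3.7) ≈ 13.07.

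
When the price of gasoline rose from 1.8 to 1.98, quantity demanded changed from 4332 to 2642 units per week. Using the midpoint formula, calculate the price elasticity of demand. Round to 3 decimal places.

%ΔQ = (2642 − 4332)/[(4332 + 2642)/2] = -1690/3487 ≈ -0.4847.
%ΔP = (1.98 − 1.8)/[(1.8 + 1.98)/2] = 0.18/1.89 ≈ 0.0952.
Arc elasticity E = %ΔQ/%ΔP ≈ -0.4847/0.0952 ≈ -5.089.
|E| > 1: demand is elastic over this range.

-5.089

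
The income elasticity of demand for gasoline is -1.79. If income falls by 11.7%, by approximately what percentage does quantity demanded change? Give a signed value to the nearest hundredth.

20.94

%ΔQ ≈ E × %ΔI = (-1.79) × (-11.7%) ≈ 20.94%.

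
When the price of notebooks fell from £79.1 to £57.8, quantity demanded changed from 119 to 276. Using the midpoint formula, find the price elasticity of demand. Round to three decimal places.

%ΔQ = (276 − 119)/[(119 + 276)/2] = 157/197.5 ≈ 0.7949.
%Δp = (57.8 − 79.1)/[(79.1 + 57.8)/2] = -21.3/68.45 ≈ -0.3112.
Arc elasticity E = %ΔQ/%Δp ≈ 0.7949/-0.3112 ≈ -2.555.
|E| > 1: demand is elastic over this range.

-2.555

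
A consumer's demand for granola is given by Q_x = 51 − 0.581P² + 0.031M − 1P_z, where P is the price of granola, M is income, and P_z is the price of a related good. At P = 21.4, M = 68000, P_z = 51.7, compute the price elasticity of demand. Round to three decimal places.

-0.289

At the given point, Q_x = 51 − 0.581(21.4)² + 0.031(68000) − 1(51.7) = 51 − 266.0748 + 2108 − 51.7 = 1841.2252.
∂Q_x/∂P = −2·0.581·P = -24.8668, so E_p = -24.8668·(21.4/1841.2252) ≈ -0.289.
|E_p| < 1: demand is inelastic.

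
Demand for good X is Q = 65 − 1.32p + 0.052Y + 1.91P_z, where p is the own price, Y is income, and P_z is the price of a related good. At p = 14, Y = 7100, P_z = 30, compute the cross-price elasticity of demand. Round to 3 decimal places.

0.121

First evaluate Q: 65 − 1.32(14) + 0.052(7100) + 1.91(30) = 65 − 18.48 + 369.2 + 57.3 = 473.02.
∂Q/∂P_z = +1.91, so E_xy = 1.91·(30/473.02) ≈ 0.121.
E_xy > 0: the goods are substitutes.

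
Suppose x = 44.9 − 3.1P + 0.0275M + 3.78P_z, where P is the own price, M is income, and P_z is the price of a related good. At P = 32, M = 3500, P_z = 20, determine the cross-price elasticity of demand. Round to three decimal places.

0.643

Substituting, x = 44.9 − 3.1(32) + 0.0275(3500) + 3.78(20) = 44.9 − 99.2 + 96.25 + 75.6 = 117.55.
∂x/∂P_z = +3.78, so E_xy = 3.78·(20/117.55) ≈ 0.643.
E_xy > 0: the goods are substitutes.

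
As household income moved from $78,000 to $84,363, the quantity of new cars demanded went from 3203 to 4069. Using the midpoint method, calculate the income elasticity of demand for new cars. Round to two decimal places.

3.04

%ΔQ = (4069 − 3203)/[(3203+4069)/2] = 866/3636 ≈ 0.2382.
%ΔY = (84,363 − 78,000)/[(78,000+84,363)/2] = 6363/81181.5 ≈ 0.0784.
E_I = %ΔQ/%ΔY ≈ 3.04.
E_I > 1: normal good (luxury).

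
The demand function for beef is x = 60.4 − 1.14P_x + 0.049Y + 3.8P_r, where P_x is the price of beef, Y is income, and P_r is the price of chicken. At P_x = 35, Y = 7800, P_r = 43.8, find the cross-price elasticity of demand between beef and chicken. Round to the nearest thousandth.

0.292

Evaluating quantity at (P_x, Y, P_r) gives x = 60.4 − 1.14(35) + 0.049(7800) + 3.8(43.8) = 60.4 − 39.9 + 382.2 + 166.44 = 569.14.
∂x/∂P_r = +3.8, so E_xy = 3.8·(43.8/569.14) ≈ 0.292.
E_xy > 0: the goods are substitutes.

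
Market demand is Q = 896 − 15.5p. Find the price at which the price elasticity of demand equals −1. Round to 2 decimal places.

28.90

For linear demand Q = a − bp, E = −bp/(a − bp). |E| = 1 ⇒ bp = a − bp ⇒ p = a/(2b).
p = 896/(2·15.5) ≈ 28.90.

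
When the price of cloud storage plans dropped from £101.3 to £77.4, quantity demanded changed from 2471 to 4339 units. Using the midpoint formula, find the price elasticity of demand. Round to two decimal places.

%Δq = (4339 − 2471)/[(2471 + 4339)/2] = 1868/3405 ≈ 0.5486.
%Δp = (77.4 − 101.3)/[(101.3 + 77.4)/2] = -23.9/89.35 ≈ -0.2675.
Arc elasticity E = %Δq/%Δp ≈ 0.5486/-0.2675 ≈ -2.05.
|E| > 1: demand is elastic over this range.

-2.05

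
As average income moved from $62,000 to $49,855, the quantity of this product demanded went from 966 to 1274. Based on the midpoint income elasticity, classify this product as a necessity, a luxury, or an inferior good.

%ΔQ = (1274 − 966)/[(966+1274)/2] = 308/1120 ≈ 0.2750.
%ΔM = (49,855 − 62,000)/[(62,000+49,855)/2] = -12145/55927.5 ≈ -0.2172.
E_I = %ΔQ/%ΔM ≈ -1.266.
E_I < 0: inferior good.

inferior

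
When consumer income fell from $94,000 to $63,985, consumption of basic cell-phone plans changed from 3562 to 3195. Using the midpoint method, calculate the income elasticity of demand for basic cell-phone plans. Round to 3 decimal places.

0.286

%ΔQ = (3195 − 3562)/[(3562+3195)/2] = -367/3378.5 ≈ -0.1086.
%ΔI = (63,985 − 94,000)/[(94,000+63,985)/2] = -30015/78992.5 ≈ -0.3800.
E_I = %ΔQ/%ΔI ≈ 0.286.
E_I ∈ (0,1): normal good (necessity).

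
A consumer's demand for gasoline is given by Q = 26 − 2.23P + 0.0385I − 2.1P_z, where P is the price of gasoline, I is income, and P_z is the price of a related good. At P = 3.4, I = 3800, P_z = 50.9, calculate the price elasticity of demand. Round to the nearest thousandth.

-0.131

At the given point, Q = 26 − 2.23(3.4) + 0.0385(3800) − 2.1(50.9) = 26 − 7.582 + 146.3 − 106.89 = 57.828.
∂Q/∂P = −2.23, so E_p = (−2.23)·(3.4/57.828) ≈ -0.131.
|E_p| < 1: demand is inelastic.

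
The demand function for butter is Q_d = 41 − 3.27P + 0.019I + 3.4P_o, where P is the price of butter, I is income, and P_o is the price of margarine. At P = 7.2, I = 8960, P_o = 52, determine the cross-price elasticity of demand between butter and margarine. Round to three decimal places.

0.485

At the given point, Q_d = 41 − 3.27(7.2) + 0.019(8960) + 3.4(52) = 41 − 23.544 + 170.24 + 176.8 = 364.496.
∂Q_d/∂P_o = +3.4, so E_xy = 3.4·(52/364.496) ≈ 0.485.
E_xy > 0: the goods are substitutes.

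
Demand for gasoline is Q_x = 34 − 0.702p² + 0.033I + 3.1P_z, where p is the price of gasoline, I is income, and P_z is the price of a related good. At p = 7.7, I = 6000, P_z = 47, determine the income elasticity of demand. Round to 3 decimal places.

Substituting, Q_x = 34 − 0.702(7.7)² + 0.033(6000) + 3.1(47) = 34 − 41.6216 + 198 + 145.7 = 336.0784.
∂Q_x/∂I = +0.033, so E_I = 0.033·(6000/336.0784) ≈ 0.589.
E_I ∈ (0,1): normal good (necessity).

0.589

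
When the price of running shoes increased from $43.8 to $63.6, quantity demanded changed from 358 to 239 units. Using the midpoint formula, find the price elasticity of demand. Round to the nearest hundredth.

-1.08

%ΔQ = (239 − 358)/[(358 + 239)/2] = -119/298.5 ≈ -0.3987.
%ΔP = (63.6 − 43.8)/[(43.8 + 63.6)/2] = 19.8/53.7 ≈ 0.3687.
Arc elasticity E = %ΔQ/%ΔP ≈ -0.3987/0.3687 ≈ -1.08.
|E| > 1: demand is elastic over this range.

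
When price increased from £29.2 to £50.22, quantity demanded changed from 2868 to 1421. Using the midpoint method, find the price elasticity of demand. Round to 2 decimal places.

-1.27

%ΔQ = (1421 − 2868)/[(2868 + 1421)/2] = -1447/2144.5 ≈ -0.6747.
%ΔP = (50.22 − 29.2)/[(29.2 + 50.22)/2] = 21.02/39.71 ≈ 0.5293.
Arc elasticity E = %ΔQ/%ΔP ≈ -0.6747/0.5293 ≈ -1.27.
|E| > 1: demand is elastic over this range.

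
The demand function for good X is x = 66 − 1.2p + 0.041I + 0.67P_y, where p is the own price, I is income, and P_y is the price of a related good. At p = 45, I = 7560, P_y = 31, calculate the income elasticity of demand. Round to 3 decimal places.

0.904

Substituting, x = 66 − 1.2(45) + 0.041(7560) + 0.67(31) = 66 − 54 + 309.96 + 20.77 = 342.73.
∂x/∂I = +0.041, so E_I = 0.041·(7560/342.73) ≈ 0.904.
E_I ∈ (0,1): normal good (necessity).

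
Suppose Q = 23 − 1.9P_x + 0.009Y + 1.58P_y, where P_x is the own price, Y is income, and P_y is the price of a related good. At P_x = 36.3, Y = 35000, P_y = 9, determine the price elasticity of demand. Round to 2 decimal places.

-0.24

Q = 23 − 1.9(36.3) + 0.009(35000) + 1.58(9) = 23 − 68.97 + 315 + 14.22 = 283.25.
∂Q/∂P_x = −1.9, so E_p = (−1.9)·(36.3/283.25) ≈ -0.24.
|E_p| < 1: demand is inelastic.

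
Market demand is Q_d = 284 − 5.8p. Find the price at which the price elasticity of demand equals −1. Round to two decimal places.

24.48

For linear demand Q_d = a − bp, E = −bp/(a − bp). |E| = 1 ⇒ bp = a − bp ⇒ p = a/(2b).
p = 284/(2·5.8) ≈ 24.48.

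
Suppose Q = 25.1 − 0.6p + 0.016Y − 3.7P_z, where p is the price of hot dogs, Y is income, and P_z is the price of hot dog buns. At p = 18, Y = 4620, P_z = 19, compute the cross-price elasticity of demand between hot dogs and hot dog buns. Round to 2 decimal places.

Q = 25.1 − 0.6(18) + 0.016(4620) − 3.7(19) = 25.1 − 10.8 + 73.92 − 70.3 = 17.92.
∂Q/∂P_z = −3.7, so E_xy = -3.7·(19/17.92) ≈ -3.92.
E_xy < 0: the goods are complements.

-3.92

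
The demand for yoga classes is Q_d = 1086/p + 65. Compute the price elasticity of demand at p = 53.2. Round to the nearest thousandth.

-0.239

At p = 53.2, Q_d = 85.4135.
dQ_d/dp = −1086/p² = −0.3837.
Point elasticity E = (dQ_d/dp)·(p/Q_d) = -0.3837 × 53.2/85.4135 ≈ -0.239.
|E| < 1, so demand is inelastic at this price.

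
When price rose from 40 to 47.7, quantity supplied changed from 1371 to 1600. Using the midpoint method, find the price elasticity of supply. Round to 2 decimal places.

%Δq = (1600 − 1371)/[(1371 + 1600)/2] = 229/1485.5 ≈ 0.1542.
%ΔP = (47.7 − 40)/[(40 + 47.7)/2] = 7.7/43.85 ≈ 0.1756.
Arc elasticity E = %Δq/%ΔP ≈ 0.1542/0.1756 ≈ 0.88.
|E| < 1: supply is inelastic over this range.

0.88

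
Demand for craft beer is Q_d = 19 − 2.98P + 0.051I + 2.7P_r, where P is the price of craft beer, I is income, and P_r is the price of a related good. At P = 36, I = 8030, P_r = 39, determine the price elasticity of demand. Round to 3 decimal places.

-0.252

Substituting, Q_d = 19 − 2.98(36) + 0.051(8030) + 2.7(39) = 19 − 107.28 + 409.53 + 105.3 = 426.55.
∂Q_d/∂P = −2.98, so E_p = (−2.98)·(36/426.55) ≈ -0.252.
|E_p| < 1: demand is inelastic.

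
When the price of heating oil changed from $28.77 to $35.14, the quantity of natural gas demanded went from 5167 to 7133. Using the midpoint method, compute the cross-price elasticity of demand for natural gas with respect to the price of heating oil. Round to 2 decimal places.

%ΔQ_x = (7133 − 5167)/[(5167+7133)/2] = 1966/6150 ≈ 0.3197.
%ΔP_y = (35.14 − 28.77)/[(28.77+35.14)/2] ≈ 0.1993.
E_xy = 0.3197/0.1993 ≈ 1.60.
E_xy > 0, so natural gas and heating oil are substitutes.

1.60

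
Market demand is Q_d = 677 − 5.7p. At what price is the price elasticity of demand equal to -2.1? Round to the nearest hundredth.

80.46

Set −bp/(a − bp) = −2.1 ⇒ bp = 2.1(a − bp) ⇒ bp(1+2.1) = 2.1·a.
p = 2.1·677/(5.7·3.1) ≈ 80.46.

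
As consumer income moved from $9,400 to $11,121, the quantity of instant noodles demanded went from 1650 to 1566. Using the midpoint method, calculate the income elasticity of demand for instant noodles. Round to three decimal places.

-0.311

%ΔQ = (1566 − 1650)/[(1650+1566)/2] = -84/1608 ≈ -0.0522.
%ΔY = (11,121 − 9,400)/[(9,400+11,121)/2] = 1721/10260.5 ≈ 0.1677.
E_I = %ΔQ/%ΔY ≈ -0.311.
E_I < 0: inferior good.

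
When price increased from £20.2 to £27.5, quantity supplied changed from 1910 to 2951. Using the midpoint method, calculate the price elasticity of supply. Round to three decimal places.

%Δq = (2951 − 1910)/[(1910 + 2951)/2] = 1041/2430.5 ≈ 0.4283.
%Δp = (27.5 − 20.2)/[(20.2 + 27.5)/2] = 7.3/23.85 ≈ 0.3061.
Arc elasticity E = %Δq/%Δp ≈ 0.4283/0.3061 ≈ 1.399.
|E| > 1: supply is elastic over this range.

1.399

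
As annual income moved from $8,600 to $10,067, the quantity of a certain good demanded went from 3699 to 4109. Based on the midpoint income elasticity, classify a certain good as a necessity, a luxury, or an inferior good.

%ΔQ = (4109 − 3699)/[(3699+4109)/2] = 410/3904 ≈ 0.1050.
%ΔY = (10,067 − 8,600)/[(8,600+10,067)/2] = 1467/9333.5 ≈ 0.1572.
E_I = %ΔQ/%ΔY ≈ 0.668.
E_I ∈ (0,1): normal good (necessity).

necessity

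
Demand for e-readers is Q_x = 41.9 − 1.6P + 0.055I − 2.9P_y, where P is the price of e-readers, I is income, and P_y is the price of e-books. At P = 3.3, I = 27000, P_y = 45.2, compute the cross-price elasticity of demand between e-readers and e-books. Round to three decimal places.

-0.094

First evaluate Q_x: 41.9 − 1.6(3.3) + 0.055(27000) − 2.9(45.2) = 41.9 − 5.28 + 1485 − 131.08 = 1390.54.
∂Q_x/∂P_y = −2.9, so E_xy = -2.9·(45.2/1390.54) ≈ -0.094.
E_xy < 0: the goods are complements.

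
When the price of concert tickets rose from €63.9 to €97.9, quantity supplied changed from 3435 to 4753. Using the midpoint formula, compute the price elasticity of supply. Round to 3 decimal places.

%Δq = (4753 − 3435)/[(3435 + 4753)/2] = 1318/4094 ≈ 0.3219.
%ΔP = (97.9 − 63.9)/[(63.9 + 97.9)/2] = 34/80.9 ≈ 0.4203.
Arc elasticity E = %Δq/%ΔP ≈ 0.3219/0.4203 ≈ 0.766.
|E| < 1: supply is inelastic over this range.

0.766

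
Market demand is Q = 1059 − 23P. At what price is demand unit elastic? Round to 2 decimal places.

For linear demand Q = a − bP, E = −bP/(a − bP). |E| = 1 ⇒ bP = a − bP ⇒ P = a/(2b).
P = 1059/(2·23) ≈ 23.02.

23.02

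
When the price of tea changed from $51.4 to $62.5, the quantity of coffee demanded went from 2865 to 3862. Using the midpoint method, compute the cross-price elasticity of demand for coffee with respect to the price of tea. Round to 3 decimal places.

1.521

%ΔQ_x = (3862 − 2865)/[(2865+3862)/2] = 997/3363.5 ≈ 0.2964.
%ΔP_y = (62.5 − 51.4)/[(51.4+62.5)/2] ≈ 0.1949.
E_xy = 0.2964/0.1949 ≈ 1.521.
E_xy > 0, so coffee and tea are substitutes.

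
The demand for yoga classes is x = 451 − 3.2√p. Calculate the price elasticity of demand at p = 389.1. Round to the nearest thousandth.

At p = 389.1, x = 387.878.
dx/dp = −3.2/(2√p) = −3.2/(2·19.7256).
Point elasticity E = (dx/dp)·(p/x) = -0.0811 × 389.1/387.878 ≈ -0.081.
|E| < 1, so demand is inelastic at this price.

-0.081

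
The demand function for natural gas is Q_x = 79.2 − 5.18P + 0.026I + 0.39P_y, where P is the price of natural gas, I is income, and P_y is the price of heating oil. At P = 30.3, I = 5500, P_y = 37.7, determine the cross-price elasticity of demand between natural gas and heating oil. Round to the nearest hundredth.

0.18

At the given point, Q_x = 79.2 − 5.18(30.3) + 0.026(5500) + 0.39(37.7) = 79.2 − 156.954 + 143 + 14.703 = 79.949.
∂Q_x/∂P_y = +0.39, so E_xy = 0.39·(37.7/79.949) ≈ 0.18.
E_xy > 0: the goods are substitutes.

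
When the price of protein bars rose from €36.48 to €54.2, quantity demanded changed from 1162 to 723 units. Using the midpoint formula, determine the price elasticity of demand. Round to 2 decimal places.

%Δq = (723 − 1162)/[(1162 + 723)/2] = -439/942.5 ≈ -0.4658.
%Δp = (54.2 − 36.48)/[(36.48 + 54.2)/2] = 17.72/45.34 ≈ 0.3908.
Arc elasticity E = %Δq/%Δp ≈ -0.4658/0.3908 ≈ -1.19.
|E| > 1: demand is elastic over this range.

-1.19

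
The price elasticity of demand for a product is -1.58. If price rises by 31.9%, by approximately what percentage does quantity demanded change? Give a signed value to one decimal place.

%ΔQ ≈ E × %ΔP = (-1.58) × (31.9%) ≈ -50.4%.

-50.4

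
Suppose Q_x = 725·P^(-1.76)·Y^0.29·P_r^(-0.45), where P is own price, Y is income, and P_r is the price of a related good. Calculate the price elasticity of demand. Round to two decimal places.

-1.76

For a Cobb–Douglas (constant-elasticity) form Q_x = A·P^α·…, the elasticity with respect to P equals the exponent α at every point.
Here the exponent on P is -1.76, so the price elasticity of demand is -1.76.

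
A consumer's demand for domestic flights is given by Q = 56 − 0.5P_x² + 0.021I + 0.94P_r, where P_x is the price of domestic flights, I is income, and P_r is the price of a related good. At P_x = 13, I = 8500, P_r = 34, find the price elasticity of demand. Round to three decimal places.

First evaluate Q: 56 − 0.5(13)² + 0.021(8500) + 0.94(34) = 56 − 84.5 + 178.5 + 31.96 = 181.96.
∂Q/∂P_x = −2·0.5·P_x = -13, so E_p = -13·(13/181.96) ≈ -0.929.
|E_p| < 1: demand is inelastic.

-0.929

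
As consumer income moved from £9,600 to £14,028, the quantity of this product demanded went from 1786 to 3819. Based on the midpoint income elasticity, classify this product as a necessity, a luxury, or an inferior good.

luxury

%ΔQ = (3819 − 1786)/[(1786+3819)/2] = 2033/2802.5 ≈ 0.7254.
%ΔM = (14,028 − 9,600)/[(9,600+14,028)/2] = 4428/11814 ≈ 0.3748.
E_I = %ΔQ/%ΔM ≈ 1.935.
E_I > 1: normal good (luxury).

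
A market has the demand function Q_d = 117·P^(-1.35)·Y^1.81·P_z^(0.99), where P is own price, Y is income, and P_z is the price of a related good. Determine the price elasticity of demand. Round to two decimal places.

For a Cobb–Douglas (constant-elasticity) form Q_d = A·P^α·…, the elasticity with respect to P equals the exponent α at every point.
Here the exponent on P is -1.35, so the price elasticity of demand is -1.35.

-1.35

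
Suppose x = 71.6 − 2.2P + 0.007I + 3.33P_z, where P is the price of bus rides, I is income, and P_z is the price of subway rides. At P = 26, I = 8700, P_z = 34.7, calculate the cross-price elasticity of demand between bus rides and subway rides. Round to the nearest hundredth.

At the given point, x = 71.6 − 2.2(26) + 0.007(8700) + 3.33(34.7) = 71.6 − 57.2 + 60.9 + 115.551 = 190.851.
∂x/∂P_z = +3.33, so E_xy = 3.33·(34.7/190.851) ≈ 0.61.
E_xy > 0: the goods are substitutes.

0.61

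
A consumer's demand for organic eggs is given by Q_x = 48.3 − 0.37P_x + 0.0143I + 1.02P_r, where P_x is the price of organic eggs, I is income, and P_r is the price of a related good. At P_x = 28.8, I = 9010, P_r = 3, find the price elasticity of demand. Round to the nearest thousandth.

At the given point, Q_x = 48.3 − 0.37(28.8) + 0.0143(9010) + 1.02(3) = 48.3 − 10.656 + 128.843 + 3.06 = 169.547.
∂Q_x/∂P_x = −0.37, so E_p = (−0.37)·(28.8/169.547) ≈ -0.063.
|E_p| < 1: demand is inelastic.

-0.063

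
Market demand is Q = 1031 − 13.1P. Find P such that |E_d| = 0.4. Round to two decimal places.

Set −bP/(a − bP) = −0.4 ⇒ bP = 0.4(a − bP) ⇒ bP(1+0.4) = 0.4·a.
P = 0.4·1031/(13.1·1.4) ≈ 22.49.

22.49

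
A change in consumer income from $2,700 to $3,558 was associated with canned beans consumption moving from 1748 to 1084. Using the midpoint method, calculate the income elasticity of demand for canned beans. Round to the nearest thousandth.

%ΔQ = (1084 − 1748)/[(1748+1084)/2] = -664/1416 ≈ -0.4689.
%ΔI = (3,558 − 2,700)/[(2,700+3,558)/2] = 858/3129 ≈ 0.2742.
E_I = %ΔQ/%ΔI ≈ -1.710.
E_I < 0: inferior good.

-1.710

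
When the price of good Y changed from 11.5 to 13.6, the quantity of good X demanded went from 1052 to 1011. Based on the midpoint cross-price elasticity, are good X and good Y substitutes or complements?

%ΔQ_x = (1011 − 1052)/[(1052+1011)/2] = -41/1031.5 ≈ -0.0397.
%ΔP_y = (13.6 − 11.5)/[(11.5+13.6)/2] ≈ 0.1673.
E_xy = -0.0397/0.1673 ≈ -0.238.
E_xy < 0, so the goods are complements.

complements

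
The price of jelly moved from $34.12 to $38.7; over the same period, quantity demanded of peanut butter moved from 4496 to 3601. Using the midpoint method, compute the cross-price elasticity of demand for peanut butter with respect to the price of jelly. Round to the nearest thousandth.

%ΔQ_x = (3601 − 4496)/[(4496+3601)/2] = -895/4048.5 ≈ -0.2211.
%ΔP_y = (38.7 − 34.12)/[(34.12+38.7)/2] ≈ 0.1258.
E_xy = -0.2211/0.1258 ≈ -1.757.
E_xy < 0, so peanut butter and jelly are complements.

-1.757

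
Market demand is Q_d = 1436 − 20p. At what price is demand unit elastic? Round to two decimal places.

For linear demand Q_d = a − bp, E = −bp/(a − bp). |E| = 1 ⇒ bp = a − bp ⇒ p = a/(2b).
p = 1436/(2·20) = 35.90.

35.90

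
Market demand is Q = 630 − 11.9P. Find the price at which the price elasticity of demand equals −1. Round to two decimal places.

For linear demand Q = a − bP, E = −bP/(a − bP). |E| = 1 ⇒ bP = a − bP ⇒ P = a/(2b).
P = 630/(2·11.9) ≈ 26.47.

26.47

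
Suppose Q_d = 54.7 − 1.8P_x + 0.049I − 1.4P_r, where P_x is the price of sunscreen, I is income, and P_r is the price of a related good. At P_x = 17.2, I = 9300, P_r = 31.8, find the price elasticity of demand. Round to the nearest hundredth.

-0.07

First evaluate Q_d: 54.7 − 1.8(17.2) + 0.049(9300) − 1.4(31.8) = 54.7 − 30.96 + 455.7 − 44.52 = 434.92.
∂Q_d/∂P_x = −1.8, so E_p = (−1.8)·(17.2/434.92) ≈ -0.07.
|E_p| < 1: demand is inelastic.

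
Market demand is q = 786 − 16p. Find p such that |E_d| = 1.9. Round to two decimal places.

Set −bp/(a − bp) = −1.9 ⇒ bp = 1.9(a − bp) ⇒ bp(1+1.9) = 1.9·a.
p = 1.9·786/(16·2.9) ≈ 32.19.

32.19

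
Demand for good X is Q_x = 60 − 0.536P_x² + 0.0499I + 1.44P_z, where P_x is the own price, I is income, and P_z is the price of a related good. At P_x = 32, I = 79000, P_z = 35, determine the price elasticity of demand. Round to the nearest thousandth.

First evaluate Q_x: 60 − 0.536(32)² + 0.0499(79000) + 1.44(35) = 60 − 548.864 + 3942.1 + 50.4 = 3503.636.
∂Q_x/∂P_x = −2·0.536·P_x = -34.304, so E_p = -34.304·(32/3503.636) ≈ -0.313.
|E_p| < 1: demand is inelastic.

-0.313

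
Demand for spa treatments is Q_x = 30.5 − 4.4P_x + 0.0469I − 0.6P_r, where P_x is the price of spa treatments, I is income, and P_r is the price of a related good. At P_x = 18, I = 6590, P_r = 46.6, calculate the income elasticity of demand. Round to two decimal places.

At the given point, Q_x = 30.5 − 4.4(18) + 0.0469(6590) − 0.6(46.6) = 30.5 − 79.2 + 309.071 − 27.96 = 232.411.
∂Q_x/∂I = +0.0469, so E_I = 0.0469·(6590/232.411) ≈ 1.33.
E_I > 1: normal good (luxury).

1.33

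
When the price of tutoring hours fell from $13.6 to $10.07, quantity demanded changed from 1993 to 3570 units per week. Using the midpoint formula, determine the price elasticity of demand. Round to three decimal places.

%Δq = (3570 − 1993)/[(1993 + 3570)/2] = 1577/2781.5 ≈ 0.5670.
%Δp = (10.07 − 13.6)/[(13.6 + 10.07)/2] = -3.53/11.835 ≈ -0.2983.
Arc elasticity E = %Δq/%Δp ≈ 0.5670/-0.2983 ≈ -1.901.
|E| > 1: demand is elastic over this range.

-1.901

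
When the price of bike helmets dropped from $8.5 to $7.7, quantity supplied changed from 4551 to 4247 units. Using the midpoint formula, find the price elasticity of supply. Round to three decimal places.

0.700

%ΔQ = (4247 − 4551)/[(4551 + 4247)/2] = -304/4399 ≈ -0.0691.
%Δp = (7.7 − 8.5)/[(8.5 + 7.7)/2] = -0.8/8.1 ≈ -0.0988.
Arc elasticity E = %ΔQ/%Δp ≈ -0.0691/-0.0988 ≈ 0.700.
|E| < 1: supply is inelastic over this range.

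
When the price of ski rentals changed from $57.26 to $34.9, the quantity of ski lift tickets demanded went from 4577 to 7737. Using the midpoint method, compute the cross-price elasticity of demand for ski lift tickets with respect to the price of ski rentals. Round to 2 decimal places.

%ΔQ_x = (7737 − 4577)/[(4577+7737)/2] = 3160/6157 ≈ 0.5132.
%ΔP_y = (34.9 − 57.26)/[(57.26+34.9)/2] ≈ -0.4852.
E_xy = 0.5132/-0.4852 ≈ -1.06.
E_xy < 0, so ski lift tickets and ski rentals are complements.

-1.06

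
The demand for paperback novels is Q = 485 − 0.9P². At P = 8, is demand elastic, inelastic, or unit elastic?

At P = 8, Q = 427.4.
dQ/dP = −2·0.9·P = −14.4.
Point elasticity E = (dQ/dP)·(P/Q) = -14.4 × 8/427.4 ≈ -0.270.
|E| ≈ 0.270 < 1, so demand is inelastic.

inelastic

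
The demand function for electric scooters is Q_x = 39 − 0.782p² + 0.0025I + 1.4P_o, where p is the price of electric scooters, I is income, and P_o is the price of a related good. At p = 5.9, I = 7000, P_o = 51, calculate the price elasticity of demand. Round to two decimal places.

Q_x = 39 − 0.782(5.9)² + 0.0025(7000) + 1.4(51) = 39 − 27.2214 + 17.5 + 71.4 = 100.6786.
∂Q_x/∂p = −2·0.782·p = -9.2276, so E_p = -9.2276·(5.9/100.6786) ≈ -0.54.
|E_p| < 1: demand is inelastic.

-0.54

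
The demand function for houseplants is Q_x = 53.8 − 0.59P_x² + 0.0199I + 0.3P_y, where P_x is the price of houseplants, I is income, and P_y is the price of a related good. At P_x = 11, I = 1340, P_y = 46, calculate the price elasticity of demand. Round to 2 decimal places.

Q_x = 53.8 − 0.59(11)² + 0.0199(1340) + 0.3(46) = 53.8 − 71.39 + 26.666 + 13.8 = 22.876.
∂Q_x/∂P_x = −2·0.59·P_x = -12.98, so E_p = -12.98·(11/22.876) ≈ -6.24.
|E_p| > 1: demand is elastic.

-6.24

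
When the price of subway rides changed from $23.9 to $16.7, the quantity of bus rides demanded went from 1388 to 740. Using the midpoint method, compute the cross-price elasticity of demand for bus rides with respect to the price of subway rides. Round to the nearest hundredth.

%ΔQ_x = (740 − 1388)/[(1388+740)/2] = -648/1064 ≈ -0.6090.
%ΔP_y = (16.7 − 23.9)/[(23.9+16.7)/2] ≈ -0.3547.
E_xy = -0.6090/-0.3547 ≈ 1.72.
E_xy > 0, so bus rides and subway rides are substitutes.

1.72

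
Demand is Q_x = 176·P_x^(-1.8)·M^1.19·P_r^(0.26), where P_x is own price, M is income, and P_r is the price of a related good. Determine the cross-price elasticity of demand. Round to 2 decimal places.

For a Cobb–Douglas (constant-elasticity) form Q_x = A·P_r^α·…, the elasticity with respect to P_r equals the exponent α at every point.
Here the exponent on P_r is 0.26, so the cross-price elasticity of demand is 0.26.

0.26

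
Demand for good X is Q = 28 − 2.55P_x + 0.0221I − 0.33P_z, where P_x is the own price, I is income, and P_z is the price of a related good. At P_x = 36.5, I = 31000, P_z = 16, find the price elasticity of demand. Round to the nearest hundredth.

First evaluate Q: 28 − 2.55(36.5) + 0.0221(31000) − 0.33(16) = 28 − 93.075 + 685.1 − 5.28 = 614.745.
∂Q/∂P_x = −2.55, so E_p = (−2.55)·(36.5/614.745) ≈ -0.15.
|E_p| < 1: demand is inelastic.

-0.15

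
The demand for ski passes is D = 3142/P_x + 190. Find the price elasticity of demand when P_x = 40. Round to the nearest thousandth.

-0.292

At P_x = 40, D = 268.55.
dD/dP_x = −3142/P_x² = −1.9638.
Point elasticity E = (dD/dP_x)·(P_x/D) = -1.9638 × 40/268.55 ≈ -0.292.
|E| < 1, so demand is inelastic at this price.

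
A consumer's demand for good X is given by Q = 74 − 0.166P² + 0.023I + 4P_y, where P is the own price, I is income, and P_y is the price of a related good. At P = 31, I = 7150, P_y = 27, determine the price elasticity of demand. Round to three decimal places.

Substituting, Q = 74 − 0.166(31)² + 0.023(7150) + 4(27) = 74 − 159.526 + 164.45 + 108 = 186.924.
∂Q/∂P = −2·0.166·P = -10.292, so E_p = -10.292·(31/186.924) ≈ -1.707.
|E_p| > 1: demand is elastic.

-1.707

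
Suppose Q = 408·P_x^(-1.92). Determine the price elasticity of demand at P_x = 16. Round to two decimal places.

For a Cobb–Douglas (constant-elasticity) form Q = A·P_x^α·…, the elasticity with respect to P_x equals the exponent α at every point.
Here the exponent on P_x is -1.92, so the price elasticity of demand is -1.92.

-1.92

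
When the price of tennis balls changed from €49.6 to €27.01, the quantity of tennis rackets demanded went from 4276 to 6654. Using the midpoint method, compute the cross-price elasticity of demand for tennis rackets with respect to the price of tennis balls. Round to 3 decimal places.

-0.738

%ΔQ_x = (6654 − 4276)/[(4276+6654)/2] = 2378/5465 ≈ 0.4351.
%ΔP_y = (27.01 − 49.6)/[(49.6+27.01)/2] ≈ -0.5897.
E_xy = 0.4351/-0.5897 ≈ -0.738.
E_xy < 0, so tennis rackets and tennis balls are complements.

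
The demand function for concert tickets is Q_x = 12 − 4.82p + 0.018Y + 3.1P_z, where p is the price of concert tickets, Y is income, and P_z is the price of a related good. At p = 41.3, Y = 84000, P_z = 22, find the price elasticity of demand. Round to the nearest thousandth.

Evaluating quantity at (p, Y, P_z) gives Q_x = 12 − 4.82(41.3) + 0.018(84000) + 3.1(22) = 12 − 199.066 + 1512 + 68.2 = 1393.134.
∂Q_x/∂p = −4.82, so E_p = (−4.82)·(41.3/1393.134) ≈ -0.143.
|E_p| < 1: demand is inelastic.

-0.143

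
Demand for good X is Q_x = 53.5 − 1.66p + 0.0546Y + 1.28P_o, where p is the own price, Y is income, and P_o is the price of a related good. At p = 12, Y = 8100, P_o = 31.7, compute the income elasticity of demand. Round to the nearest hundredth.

First evaluate Q_x: 53.5 − 1.66(12) + 0.0546(8100) + 1.28(31.7) = 53.5 − 19.92 + 442.26 + 40.576 = 516.416.
∂Q_x/∂Y = +0.0546, so E_I = 0.0546·(8100/516.416) ≈ 0.86.
E_I ∈ (0,1): normal good (necessity).

0.86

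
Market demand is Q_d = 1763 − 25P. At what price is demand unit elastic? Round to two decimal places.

35.26

For linear demand Q_d = a − bP, E = −bP/(a − bP). |E| = 1 ⇒ bP = a − bP ⇒ P = a/(2b).
P = 1763/(2·25) = 35.26.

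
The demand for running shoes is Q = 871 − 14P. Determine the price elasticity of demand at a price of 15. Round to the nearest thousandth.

At P = 15, Q = 661.
dQ/dP = −14.
Point elasticity E = (dQ/dP)·(P/Q) = -14 × 15/661 ≈ -0.318.
|E| < 1, so demand is inelastic at this price.

-0.318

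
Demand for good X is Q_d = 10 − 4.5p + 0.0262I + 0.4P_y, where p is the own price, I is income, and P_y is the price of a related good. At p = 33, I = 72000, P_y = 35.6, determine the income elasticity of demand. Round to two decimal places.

Evaluating quantity at (p, I, P_y) gives Q_d = 10 − 4.5(33) + 0.0262(72000) + 0.4(35.6) = 10 − 148.5 + 1886.4 + 14.24 = 1762.14.
∂Q_d/∂I = +0.0262, so E_I = 0.0262·(72000/1762.14) ≈ 1.07.
E_I > 1: normal good (luxury).

1.07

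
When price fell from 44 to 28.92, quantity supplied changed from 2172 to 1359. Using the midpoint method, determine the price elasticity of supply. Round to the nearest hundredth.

%Δq = (1359 − 2172)/[(2172 + 1359)/2] = -813/1765.5 ≈ -0.4605.
%Δp = (28.92 − 44)/[(44 + 28.92)/2] = -15.08/36.46 ≈ -0.4136.
Arc elasticity E = %Δq/%Δp ≈ -0.4605/-0.4136 ≈ 1.11.
|E| > 1: supply is elastic over this range.

1.11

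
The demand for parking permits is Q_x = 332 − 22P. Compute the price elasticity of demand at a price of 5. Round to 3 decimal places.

-0.495

At P = 5, Q_x = 222.
dQ_x/dP = −22.
Point elasticity E = (dQ_x/dP)·(P/Q_x) = -22 × 5/222 ≈ -0.495.
|E| < 1, so demand is inelastic at this price.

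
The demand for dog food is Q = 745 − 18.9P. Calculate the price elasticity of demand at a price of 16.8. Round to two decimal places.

-0.74

At P = 16.8, Q = 427.48.
dQ/dP = −18.9.
Point elasticity E = (dQ/dP)·(P/Q) = -18.9 × 16.8/427.48 ≈ -0.74.
|E| < 1, so demand is inelastic at this price.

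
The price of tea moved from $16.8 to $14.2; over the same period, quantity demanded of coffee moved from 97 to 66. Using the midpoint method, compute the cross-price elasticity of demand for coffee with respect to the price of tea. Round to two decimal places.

%ΔQ_x = (66 − 97)/[(97+66)/2] = -31/81.5 ≈ -0.3804.
%ΔP_y = (14.2 − 16.8)/[(16.8+14.2)/2] ≈ -0.1677.
E_xy = -0.3804/-0.1677 ≈ 2.27.
E_xy > 0, so coffee and tea are substitutes.

2.27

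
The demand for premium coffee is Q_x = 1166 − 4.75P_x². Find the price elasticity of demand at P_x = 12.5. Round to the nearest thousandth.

At P_x = 12.5, Q_x = 423.8125.
dQ_x/dP_x = −2·4.75·P_x = −118.75.
Point elasticity E = (dQ_x/dP_x)·(P_x/Q_x) = -118.75 × 12.5/423.8125 ≈ -3.502.
|E| > 1, so demand is elastic at this price.

-3.502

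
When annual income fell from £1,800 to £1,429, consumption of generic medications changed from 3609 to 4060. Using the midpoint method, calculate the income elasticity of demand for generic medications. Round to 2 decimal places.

-0.51

%ΔQ = (4060 − 3609)/[(3609+4060)/2] = 451/3834.5 ≈ 0.1176.
%ΔM = (1,429 − 1,800)/[(1,800+1,429)/2] = -371/1614.5 ≈ -0.2298.
E_I = %ΔQ/%ΔM ≈ -0.51.
E_I < 0: inferior good.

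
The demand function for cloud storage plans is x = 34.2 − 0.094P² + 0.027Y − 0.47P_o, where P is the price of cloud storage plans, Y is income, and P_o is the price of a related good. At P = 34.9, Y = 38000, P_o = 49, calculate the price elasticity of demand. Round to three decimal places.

-0.248

Substituting, x = 34.2 − 0.094(34.9)² + 0.027(38000) − 0.47(49) = 34.2 − 114.4929 + 1026 − 23.03 = 922.6771.
∂x/∂P = −2·0.094·P = -6.5612, so E_p = -6.5612·(34.9/922.6771) ≈ -0.248.
|E_p| < 1: demand is inelastic.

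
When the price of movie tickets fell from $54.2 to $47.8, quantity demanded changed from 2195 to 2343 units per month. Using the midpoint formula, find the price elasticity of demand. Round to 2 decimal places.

%ΔQ = (2343 − 2195)/[(2195 + 2343)/2] = 148/2269 ≈ 0.0652.
%Δp = (47.8 − 54.2)/[(54.2 + 47.8)/2] = -6.4/51 ≈ -0.1255.
Arc elasticity E = %ΔQ/%Δp ≈ 0.0652/-0.1255 ≈ -0.52.
|E| < 1: demand is inelastic over this range.

-0.52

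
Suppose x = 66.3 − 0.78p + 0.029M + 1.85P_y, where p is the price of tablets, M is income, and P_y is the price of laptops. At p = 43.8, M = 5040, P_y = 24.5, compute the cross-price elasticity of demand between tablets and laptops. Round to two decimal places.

0.20

At the given point, x = 66.3 − 0.78(43.8) + 0.029(5040) + 1.85(24.5) = 66.3 − 34.164 + 146.16 + 45.325 = 223.621.
∂x/∂P_y = +1.85, so E_xy = 1.85·(24.5/223.621) ≈ 0.20.
E_xy > 0: the goods are substitutes.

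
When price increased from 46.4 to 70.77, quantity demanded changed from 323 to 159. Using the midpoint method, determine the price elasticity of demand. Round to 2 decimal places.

%Δq = (159 − 323)/[(323 + 159)/2] = -164/241 ≈ -0.6805.
%Δp = (70.77 − 46.4)/[(46.4 + 70.77)/2] = 24.37/58.585 ≈ 0.4160.
Arc elasticity E = %Δq/%Δp ≈ -0.6805/0.4160 ≈ -1.64.
|E| > 1: demand is elastic over this range.

-1.64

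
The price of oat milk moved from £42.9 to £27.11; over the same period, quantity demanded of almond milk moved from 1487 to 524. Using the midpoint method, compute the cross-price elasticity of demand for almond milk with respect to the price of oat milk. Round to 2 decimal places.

2.12

%ΔQ_x = (524 − 1487)/[(1487+524)/2] = -963/1005.5 ≈ -0.9577.
%ΔP_y = (27.11 − 42.9)/[(42.9+27.11)/2] ≈ -0.4511.
E_xy = -0.9577/-0.4511 ≈ 2.12.
E_xy > 0, so almond milk and oat milk are substitutes.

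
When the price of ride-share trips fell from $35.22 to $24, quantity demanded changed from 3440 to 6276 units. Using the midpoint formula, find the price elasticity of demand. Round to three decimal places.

%ΔQ = (6276 − 3440)/[(3440 + 6276)/2] = 2836/4858 ≈ 0.5838.
%Δp = (24 − 35.22)/[(35.22 + 24)/2] = -11.22/29.61 ≈ -0.3789.
Arc elasticity E = %ΔQ/%Δp ≈ 0.5838/-0.3789 ≈ -1.541.
|E| > 1: demand is elastic over this range.

-1.541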